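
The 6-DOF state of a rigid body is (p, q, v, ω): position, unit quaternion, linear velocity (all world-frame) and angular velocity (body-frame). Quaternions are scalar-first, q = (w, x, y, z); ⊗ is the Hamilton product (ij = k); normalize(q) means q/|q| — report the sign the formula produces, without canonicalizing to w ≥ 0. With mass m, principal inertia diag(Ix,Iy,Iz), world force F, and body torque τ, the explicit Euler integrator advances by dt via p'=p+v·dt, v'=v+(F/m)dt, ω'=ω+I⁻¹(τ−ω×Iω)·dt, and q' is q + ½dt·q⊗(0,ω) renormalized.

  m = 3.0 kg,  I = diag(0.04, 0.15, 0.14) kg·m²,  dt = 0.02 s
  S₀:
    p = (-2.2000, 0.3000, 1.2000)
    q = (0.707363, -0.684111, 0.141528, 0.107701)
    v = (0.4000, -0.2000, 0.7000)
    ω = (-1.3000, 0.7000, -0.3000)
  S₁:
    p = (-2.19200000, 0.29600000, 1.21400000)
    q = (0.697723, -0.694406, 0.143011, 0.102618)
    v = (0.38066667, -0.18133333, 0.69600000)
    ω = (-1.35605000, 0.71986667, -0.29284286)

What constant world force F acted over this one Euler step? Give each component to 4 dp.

Δv = v₁−v₀ = (-0.01933333, 0.01866667, -0.00400000)
m·(v₁−v₀)/dt = (-2.9000, 2.8000, -0.6000)

F = (-2.9000, 2.8000, -0.6000)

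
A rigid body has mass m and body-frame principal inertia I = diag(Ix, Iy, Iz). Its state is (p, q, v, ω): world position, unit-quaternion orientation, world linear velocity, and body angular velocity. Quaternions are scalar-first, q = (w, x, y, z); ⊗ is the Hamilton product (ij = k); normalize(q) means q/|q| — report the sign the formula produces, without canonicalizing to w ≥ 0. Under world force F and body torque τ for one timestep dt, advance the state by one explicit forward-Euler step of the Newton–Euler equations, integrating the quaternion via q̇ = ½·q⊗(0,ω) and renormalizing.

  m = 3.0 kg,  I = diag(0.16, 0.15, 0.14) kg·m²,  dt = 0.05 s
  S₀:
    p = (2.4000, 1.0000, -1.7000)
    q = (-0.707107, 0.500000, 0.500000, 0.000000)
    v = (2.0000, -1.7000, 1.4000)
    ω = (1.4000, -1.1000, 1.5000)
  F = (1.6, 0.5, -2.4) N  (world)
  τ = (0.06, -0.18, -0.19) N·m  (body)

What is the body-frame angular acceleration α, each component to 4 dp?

gyro term ω×Iω = (0.0165, 0.0420, 0.0154)
α = I⁻¹(τ − ω×Iω) = (0.2719, -1.4800, -1.4671)

α = (0.2719, -1.4800, -1.4671)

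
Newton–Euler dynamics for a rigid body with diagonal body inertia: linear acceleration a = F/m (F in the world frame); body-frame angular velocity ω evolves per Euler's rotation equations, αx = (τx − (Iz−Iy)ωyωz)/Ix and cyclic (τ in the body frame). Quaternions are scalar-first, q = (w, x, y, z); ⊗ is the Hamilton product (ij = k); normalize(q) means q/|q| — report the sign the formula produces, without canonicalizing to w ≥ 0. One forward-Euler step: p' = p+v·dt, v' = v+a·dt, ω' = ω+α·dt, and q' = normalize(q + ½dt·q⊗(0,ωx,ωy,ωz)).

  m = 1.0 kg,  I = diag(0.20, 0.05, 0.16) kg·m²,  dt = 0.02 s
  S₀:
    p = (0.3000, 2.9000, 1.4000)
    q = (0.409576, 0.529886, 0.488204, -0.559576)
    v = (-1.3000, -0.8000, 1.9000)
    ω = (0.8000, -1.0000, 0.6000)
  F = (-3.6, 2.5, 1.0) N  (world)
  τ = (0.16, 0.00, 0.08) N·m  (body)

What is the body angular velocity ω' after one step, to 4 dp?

angular accel α = (1.1300, -0.3840, -0.2500)
new body rate ω' = (0.8226, -1.0077, 0.5950)

ω' = (0.8226, -1.0077, 0.5950)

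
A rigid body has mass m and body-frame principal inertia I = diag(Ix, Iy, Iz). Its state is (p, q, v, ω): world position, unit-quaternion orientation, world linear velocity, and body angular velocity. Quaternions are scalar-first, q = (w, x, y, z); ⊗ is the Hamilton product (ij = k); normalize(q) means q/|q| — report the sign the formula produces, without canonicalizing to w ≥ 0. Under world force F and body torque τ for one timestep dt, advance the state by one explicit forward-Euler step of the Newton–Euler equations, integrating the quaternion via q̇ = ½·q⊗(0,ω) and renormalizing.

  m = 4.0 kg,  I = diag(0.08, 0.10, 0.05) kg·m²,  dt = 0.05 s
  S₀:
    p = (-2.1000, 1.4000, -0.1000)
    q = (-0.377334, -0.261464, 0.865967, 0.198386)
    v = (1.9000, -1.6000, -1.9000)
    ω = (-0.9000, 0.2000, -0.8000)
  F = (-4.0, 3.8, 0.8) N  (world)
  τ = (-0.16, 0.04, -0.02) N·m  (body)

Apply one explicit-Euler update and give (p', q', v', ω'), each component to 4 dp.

p' = (-2.0050, 1.3200, -0.1950)
q' = (-0.3834, -0.2712, 0.8540, 0.2240)
v' = (1.8500, -1.5525, -1.8900)
ω' = (-1.0050, 0.2092, -0.8164)

p' = p + v·dt = (-2.0050, 1.3200, -0.1950)
v' = v + a·dt = (1.8500, -1.5525, -1.8900)
gyro term ω×Iω = (0.0080, 0.0216, -0.0036)
(τ − ω×Iω)/I = (-2.1000, 0.1840, -0.3280)
new body rate ω' = (-1.0050, 0.2092, -0.8164)
q⊗(0,ω) = (-0.2498022, -0.3928502, -0.4631854, 1.0289447)
q' = normalize(q + ½dt·q⊗(0,ω)) = (-0.3834, -0.2712, 0.8540, 0.2240)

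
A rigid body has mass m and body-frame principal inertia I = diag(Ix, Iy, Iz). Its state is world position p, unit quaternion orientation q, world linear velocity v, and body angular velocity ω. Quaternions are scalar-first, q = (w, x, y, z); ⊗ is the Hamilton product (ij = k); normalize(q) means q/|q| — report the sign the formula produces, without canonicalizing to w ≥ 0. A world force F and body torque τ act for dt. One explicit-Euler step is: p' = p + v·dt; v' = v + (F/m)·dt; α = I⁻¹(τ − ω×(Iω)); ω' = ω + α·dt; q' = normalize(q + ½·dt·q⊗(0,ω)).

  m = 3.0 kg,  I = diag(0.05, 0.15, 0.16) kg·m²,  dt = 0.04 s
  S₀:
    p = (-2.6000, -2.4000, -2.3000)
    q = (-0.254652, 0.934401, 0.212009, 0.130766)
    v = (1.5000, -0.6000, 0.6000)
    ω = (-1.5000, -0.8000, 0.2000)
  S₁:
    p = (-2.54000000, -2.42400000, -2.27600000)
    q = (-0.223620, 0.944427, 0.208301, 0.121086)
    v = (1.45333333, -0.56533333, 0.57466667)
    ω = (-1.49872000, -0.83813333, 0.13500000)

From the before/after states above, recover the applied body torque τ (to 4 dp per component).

rate change Δω = (0.00128000, -0.03813333, -0.06500000)
τ = I·(Δω/dt) + ω₀×(Iω₀) = (0.0000, -0.1100, -0.1400)

τ = (0.0000, -0.1100, -0.1400)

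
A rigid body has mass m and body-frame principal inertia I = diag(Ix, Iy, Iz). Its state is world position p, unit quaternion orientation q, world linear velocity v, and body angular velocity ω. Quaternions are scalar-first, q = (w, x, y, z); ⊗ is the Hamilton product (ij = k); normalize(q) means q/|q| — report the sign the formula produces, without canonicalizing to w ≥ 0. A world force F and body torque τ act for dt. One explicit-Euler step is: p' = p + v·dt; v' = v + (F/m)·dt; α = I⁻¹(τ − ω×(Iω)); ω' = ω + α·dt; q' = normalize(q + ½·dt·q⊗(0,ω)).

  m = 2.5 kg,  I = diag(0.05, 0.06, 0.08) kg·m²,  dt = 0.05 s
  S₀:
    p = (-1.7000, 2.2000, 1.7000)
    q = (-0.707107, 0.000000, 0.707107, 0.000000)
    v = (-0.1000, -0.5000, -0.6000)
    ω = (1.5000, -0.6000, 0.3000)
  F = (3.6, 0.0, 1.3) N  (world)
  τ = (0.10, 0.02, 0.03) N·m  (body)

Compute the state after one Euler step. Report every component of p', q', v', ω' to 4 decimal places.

p' = (-1.7050, 2.1750, 1.6700)
q' = (-0.6959, -0.0212, 0.7171, -0.0318)
v' = (-0.0280, -0.5000, -0.5740)
ω' = (1.6036, -0.5721, 0.3244)

new position p' = (-1.7050, 2.1750, 1.6700)
new velocity v' = (-0.0280, -0.5000, -0.5740)
(τ − ω×Iω)/I = (2.0720, 0.5583, 0.4875)
new body rate ω' = (1.6036, -0.5721, 0.3244)
Hamilton product q⊗(0,ω) = (0.4242642, -0.8485284, 0.4242642, -1.2727926)
updated quaternion q' = (-0.6959, -0.0212, 0.7171, -0.0318)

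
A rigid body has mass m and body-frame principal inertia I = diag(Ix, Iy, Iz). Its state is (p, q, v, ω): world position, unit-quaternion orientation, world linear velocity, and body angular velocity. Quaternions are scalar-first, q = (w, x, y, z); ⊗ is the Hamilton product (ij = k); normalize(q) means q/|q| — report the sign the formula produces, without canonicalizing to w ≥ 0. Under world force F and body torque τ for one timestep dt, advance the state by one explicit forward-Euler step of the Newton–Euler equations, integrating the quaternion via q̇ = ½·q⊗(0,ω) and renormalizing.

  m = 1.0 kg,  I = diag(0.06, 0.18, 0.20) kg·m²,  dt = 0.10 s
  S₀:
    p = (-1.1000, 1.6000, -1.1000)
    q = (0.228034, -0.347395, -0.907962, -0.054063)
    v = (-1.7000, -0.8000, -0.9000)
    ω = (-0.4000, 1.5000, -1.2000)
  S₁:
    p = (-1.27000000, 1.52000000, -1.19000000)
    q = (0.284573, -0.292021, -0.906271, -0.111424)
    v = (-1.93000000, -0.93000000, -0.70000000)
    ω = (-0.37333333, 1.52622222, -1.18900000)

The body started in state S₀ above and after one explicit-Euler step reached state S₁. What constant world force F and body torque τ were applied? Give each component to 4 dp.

F = (-2.3000, -1.3000, 2.0000)
τ = (-0.0200, -0.0200, -0.0500)

rate change Δω = (0.02666667, 0.02622222, 0.01100000)
ω₀×(Iω₀) = (-0.0360, -0.0672, -0.0720)
τ = I·(Δω/dt) + ω₀×(Iω₀) = (-0.0200, -0.0200, -0.0500)
velocity change Δv = (-0.23000000, -0.13000000, 0.20000000)
m·(v₁−v₀)/dt = (-2.3000, -1.3000, 2.0000)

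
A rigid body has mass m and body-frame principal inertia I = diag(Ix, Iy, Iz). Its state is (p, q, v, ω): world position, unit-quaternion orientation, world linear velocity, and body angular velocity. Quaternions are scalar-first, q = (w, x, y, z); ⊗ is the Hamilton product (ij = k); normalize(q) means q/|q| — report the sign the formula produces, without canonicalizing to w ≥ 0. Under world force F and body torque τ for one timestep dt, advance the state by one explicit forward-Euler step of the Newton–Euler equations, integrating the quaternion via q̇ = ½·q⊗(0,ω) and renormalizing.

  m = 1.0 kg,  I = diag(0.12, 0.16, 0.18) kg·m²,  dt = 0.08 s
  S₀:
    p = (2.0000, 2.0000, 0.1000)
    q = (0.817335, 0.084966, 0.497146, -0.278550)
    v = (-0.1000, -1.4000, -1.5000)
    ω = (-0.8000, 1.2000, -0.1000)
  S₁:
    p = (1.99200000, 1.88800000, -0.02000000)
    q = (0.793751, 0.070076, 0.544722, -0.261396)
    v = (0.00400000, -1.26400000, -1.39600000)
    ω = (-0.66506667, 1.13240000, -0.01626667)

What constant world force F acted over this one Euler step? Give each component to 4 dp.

F = (1.3000, 1.7000, 1.3000)

velocity change Δv = (0.10400000, 0.13600000, 0.10400000)
F = m·Δv/dt = (1.3000, 1.7000, 1.3000)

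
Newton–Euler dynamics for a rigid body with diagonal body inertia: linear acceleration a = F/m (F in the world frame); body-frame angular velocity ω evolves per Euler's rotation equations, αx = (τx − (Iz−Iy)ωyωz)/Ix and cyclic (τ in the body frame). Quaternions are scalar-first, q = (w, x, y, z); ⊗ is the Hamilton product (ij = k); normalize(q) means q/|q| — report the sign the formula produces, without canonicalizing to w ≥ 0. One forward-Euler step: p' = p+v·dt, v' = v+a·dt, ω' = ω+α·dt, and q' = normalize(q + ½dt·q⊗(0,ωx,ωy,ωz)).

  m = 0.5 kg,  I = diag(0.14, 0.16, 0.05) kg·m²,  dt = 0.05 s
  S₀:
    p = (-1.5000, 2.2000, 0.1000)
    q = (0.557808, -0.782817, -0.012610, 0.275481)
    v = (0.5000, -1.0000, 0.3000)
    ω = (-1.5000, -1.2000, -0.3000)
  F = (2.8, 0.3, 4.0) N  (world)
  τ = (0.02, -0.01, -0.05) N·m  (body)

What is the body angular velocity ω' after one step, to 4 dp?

gyro term ω×Iω = (-0.0396, 0.0405, 0.0360)
angular accel α = (0.4257, -0.3156, -1.7200)
new body rate ω' = (-1.4787, -1.2158, -0.3860)

ω' = (-1.4787, -1.2158, -0.3860)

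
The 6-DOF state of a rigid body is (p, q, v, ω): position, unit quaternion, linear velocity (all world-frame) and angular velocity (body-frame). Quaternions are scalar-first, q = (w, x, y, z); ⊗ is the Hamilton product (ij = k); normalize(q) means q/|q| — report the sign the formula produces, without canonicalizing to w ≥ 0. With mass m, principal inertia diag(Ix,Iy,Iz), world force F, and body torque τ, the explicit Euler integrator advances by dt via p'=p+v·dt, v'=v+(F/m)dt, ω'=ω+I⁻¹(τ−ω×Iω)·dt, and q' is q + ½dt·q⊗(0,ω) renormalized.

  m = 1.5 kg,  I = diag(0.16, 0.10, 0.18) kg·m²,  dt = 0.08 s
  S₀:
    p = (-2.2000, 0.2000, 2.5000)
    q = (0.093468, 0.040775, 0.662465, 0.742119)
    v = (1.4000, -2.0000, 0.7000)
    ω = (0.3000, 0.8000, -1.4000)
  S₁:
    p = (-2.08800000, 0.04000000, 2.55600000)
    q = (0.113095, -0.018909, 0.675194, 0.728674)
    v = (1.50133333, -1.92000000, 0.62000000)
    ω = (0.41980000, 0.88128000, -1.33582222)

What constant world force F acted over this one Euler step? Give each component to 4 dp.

Δv = v₁−v₀ = (0.10133333, 0.08000000, -0.08000000)
F = m·Δv/dt = (1.9000, 1.5000, -1.5000)

F = (1.9000, 1.5000, -1.5000)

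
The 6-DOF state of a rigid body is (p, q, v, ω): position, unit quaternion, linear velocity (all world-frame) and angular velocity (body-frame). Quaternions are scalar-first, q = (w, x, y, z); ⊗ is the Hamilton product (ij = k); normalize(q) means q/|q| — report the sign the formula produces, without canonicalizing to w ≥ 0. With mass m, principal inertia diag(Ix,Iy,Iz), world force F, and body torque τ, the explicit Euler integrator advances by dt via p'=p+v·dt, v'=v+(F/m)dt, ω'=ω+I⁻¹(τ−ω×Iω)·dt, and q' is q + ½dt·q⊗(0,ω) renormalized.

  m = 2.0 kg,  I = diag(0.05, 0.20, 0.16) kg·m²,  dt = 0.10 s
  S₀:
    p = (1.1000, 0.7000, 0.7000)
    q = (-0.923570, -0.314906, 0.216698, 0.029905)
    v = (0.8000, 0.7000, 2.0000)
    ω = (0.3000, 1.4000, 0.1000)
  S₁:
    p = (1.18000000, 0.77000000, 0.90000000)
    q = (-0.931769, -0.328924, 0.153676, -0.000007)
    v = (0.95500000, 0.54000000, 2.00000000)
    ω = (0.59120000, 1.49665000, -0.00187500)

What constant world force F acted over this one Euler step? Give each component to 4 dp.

F = (3.1000, -3.2000, 0.0000)

v₁ − v₀ = (0.15500000, -0.16000000, 0.00000000)
applied force F = (3.1000, -3.2000, 0.0000)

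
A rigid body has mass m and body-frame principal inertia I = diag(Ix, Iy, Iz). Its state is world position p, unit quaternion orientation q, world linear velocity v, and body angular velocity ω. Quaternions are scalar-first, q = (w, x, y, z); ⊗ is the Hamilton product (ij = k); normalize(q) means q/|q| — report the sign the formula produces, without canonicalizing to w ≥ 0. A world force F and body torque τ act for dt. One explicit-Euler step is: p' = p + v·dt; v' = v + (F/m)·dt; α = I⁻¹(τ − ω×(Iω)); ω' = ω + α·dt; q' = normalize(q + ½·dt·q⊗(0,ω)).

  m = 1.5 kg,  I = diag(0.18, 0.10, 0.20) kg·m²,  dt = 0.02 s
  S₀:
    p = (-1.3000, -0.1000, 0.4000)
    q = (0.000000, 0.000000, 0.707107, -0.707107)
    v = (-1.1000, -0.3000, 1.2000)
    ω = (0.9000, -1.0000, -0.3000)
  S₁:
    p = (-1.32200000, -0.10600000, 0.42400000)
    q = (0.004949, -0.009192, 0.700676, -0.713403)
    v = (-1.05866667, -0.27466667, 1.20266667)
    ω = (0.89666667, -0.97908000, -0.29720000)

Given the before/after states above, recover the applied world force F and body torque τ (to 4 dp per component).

velocity change Δv = (0.04133333, 0.02533333, 0.00266667)
applied force F = (3.1000, 1.9000, 0.2000)
Δω = ω₁−ω₀ = (-0.00333333, 0.02092000, 0.00280000)
ω₀×(Iω₀) = (0.0300, 0.0054, 0.0720)
τ = I·(Δω/dt) + ω₀×(Iω₀) = (0.0000, 0.1100, 0.1000)

F = (3.1000, 1.9000, 0.2000)
τ = (0.0000, 0.1100, 0.1000)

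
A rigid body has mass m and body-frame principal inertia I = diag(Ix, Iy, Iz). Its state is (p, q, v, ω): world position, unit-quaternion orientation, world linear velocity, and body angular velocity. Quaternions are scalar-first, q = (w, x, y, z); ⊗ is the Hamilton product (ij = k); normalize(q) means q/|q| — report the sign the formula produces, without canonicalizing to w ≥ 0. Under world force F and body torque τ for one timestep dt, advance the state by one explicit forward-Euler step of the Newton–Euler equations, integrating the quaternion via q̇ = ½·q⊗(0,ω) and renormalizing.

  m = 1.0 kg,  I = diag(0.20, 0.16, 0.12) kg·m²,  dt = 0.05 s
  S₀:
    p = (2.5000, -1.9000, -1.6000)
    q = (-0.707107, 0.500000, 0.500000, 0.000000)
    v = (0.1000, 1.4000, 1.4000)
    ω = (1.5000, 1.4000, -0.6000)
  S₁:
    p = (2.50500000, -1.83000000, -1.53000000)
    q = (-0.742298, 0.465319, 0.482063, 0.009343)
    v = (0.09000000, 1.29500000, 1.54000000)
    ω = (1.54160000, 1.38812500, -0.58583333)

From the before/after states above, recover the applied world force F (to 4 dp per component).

F = (-0.2000, -2.1000, 2.8000)

velocity change Δv = (-0.01000000, -0.10500000, 0.14000000)
m·(v₁−v₀)/dt = (-0.2000, -2.1000, 2.8000)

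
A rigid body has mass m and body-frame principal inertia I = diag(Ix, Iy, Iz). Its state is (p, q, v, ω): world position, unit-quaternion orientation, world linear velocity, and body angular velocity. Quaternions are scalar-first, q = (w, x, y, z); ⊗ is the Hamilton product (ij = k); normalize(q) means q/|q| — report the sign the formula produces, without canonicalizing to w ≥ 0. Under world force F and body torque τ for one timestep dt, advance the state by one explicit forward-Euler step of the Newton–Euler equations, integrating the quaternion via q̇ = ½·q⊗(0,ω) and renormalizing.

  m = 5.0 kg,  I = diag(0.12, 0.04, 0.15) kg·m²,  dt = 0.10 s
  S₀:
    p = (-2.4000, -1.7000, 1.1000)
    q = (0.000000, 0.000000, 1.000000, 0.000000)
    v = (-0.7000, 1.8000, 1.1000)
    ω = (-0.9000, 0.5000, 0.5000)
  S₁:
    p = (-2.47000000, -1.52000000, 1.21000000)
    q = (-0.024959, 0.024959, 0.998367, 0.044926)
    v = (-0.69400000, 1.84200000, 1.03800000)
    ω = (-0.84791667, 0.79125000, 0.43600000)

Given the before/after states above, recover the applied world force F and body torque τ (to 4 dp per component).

F = (0.3000, 2.1000, -3.1000)
τ = (0.0900, 0.1300, -0.0600)

rate change Δω = (0.05208333, 0.29125000, -0.06400000)
gyro term ω₀×Iω₀ = (0.0275, 0.0135, 0.0360)
applied torque τ = (0.0900, 0.1300, -0.0600)
Δv = v₁−v₀ = (0.00600000, 0.04200000, -0.06200000)
F = m·Δv/dt = (0.3000, 2.1000, -3.1000)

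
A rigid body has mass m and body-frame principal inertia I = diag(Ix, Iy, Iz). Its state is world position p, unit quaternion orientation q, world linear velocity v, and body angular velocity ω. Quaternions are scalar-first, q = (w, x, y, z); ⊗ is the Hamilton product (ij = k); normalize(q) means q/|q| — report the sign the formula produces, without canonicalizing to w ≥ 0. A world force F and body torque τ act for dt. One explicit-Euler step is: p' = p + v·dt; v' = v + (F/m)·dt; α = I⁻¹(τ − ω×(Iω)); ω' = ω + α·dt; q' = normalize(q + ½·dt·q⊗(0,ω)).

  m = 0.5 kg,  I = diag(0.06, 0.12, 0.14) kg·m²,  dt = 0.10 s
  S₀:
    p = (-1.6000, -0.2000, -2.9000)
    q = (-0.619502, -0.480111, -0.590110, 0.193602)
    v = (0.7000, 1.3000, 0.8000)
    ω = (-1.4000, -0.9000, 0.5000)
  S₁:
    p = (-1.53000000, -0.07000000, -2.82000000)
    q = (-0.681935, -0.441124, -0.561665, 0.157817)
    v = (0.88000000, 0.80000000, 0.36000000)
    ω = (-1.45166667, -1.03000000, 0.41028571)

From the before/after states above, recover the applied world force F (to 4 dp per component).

F = (0.9000, -2.5000, -2.2000)

v₁ − v₀ = (0.18000000, -0.50000000, -0.44000000)
applied force F = (0.9000, -2.5000, -2.2000)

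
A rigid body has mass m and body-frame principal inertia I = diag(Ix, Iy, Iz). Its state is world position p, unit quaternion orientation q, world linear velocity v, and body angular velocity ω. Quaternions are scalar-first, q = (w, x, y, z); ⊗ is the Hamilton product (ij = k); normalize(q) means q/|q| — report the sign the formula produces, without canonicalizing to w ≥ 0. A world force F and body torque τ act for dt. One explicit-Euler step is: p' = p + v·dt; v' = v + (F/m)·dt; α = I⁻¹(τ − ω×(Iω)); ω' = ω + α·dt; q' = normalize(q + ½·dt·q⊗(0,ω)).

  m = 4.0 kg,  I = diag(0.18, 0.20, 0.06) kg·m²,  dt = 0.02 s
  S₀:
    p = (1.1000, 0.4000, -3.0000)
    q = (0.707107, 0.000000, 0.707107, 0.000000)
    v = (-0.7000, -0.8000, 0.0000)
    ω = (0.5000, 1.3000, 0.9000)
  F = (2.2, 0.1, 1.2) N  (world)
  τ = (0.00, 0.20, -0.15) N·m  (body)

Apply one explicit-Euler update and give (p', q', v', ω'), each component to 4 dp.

p' = (1.0860, 0.3840, -3.0000)
q' = (0.6978, 0.0099, 0.7162, 0.0028)
v' = (-0.6890, -0.7995, 0.0060)
ω' = (0.5182, 1.3146, 0.8457)

a = F/m = (0.5500, 0.0250, 0.3000)
p' = p + v·dt = (1.0860, 0.3840, -3.0000)
v + (F/m)dt = (-0.6890, -0.7995, 0.0060)
ω×(Iω) gyroscopic = (-0.1638, 0.0540, 0.0130)
angular accel α = (0.9100, 0.7300, -2.7167)
ω + α·dt = (0.5182, 1.3146, 0.8457)
2q̇ = q⊗(0,ω) = (-0.9192391, 0.9899498, 0.9192391, 0.2828428)
q' = normalize(q + ½dt·q⊗(0,ω)) = (0.6978, 0.0099, 0.7162, 0.0028)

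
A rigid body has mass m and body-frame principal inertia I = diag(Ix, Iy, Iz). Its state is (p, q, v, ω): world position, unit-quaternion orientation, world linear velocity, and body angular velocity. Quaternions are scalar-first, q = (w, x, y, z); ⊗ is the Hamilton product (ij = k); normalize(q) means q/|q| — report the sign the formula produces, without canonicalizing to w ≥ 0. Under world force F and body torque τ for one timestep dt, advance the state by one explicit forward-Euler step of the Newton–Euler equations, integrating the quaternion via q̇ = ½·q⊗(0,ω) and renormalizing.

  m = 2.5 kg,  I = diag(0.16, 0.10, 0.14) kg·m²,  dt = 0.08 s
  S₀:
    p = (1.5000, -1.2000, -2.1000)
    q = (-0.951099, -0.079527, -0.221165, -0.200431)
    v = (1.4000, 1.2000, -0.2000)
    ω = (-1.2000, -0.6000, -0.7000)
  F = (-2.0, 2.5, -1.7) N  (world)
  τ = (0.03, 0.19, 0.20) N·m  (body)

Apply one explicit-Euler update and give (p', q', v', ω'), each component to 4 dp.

α = I⁻¹(τ − ω×Iω) = (0.0825, 1.7320, 1.7371)
new body rate ω' = (-1.1934, -0.4614, -0.5610)
Hamilton product q⊗(0,ω) = (-0.3684331, 1.1758757, 0.7555077, 0.4480875)
updated quaternion q' = (-0.9641, -0.0324, -0.1906, -0.1822)
new position p' = (1.6120, -1.1040, -2.1160)
new velocity v' = (1.3360, 1.2800, -0.2544)

p' = (1.6120, -1.1040, -2.1160)
q' = (-0.9641, -0.0324, -0.1906, -0.1822)
v' = (1.3360, 1.2800, -0.2544)
ω' = (-1.1934, -0.4614, -0.5610)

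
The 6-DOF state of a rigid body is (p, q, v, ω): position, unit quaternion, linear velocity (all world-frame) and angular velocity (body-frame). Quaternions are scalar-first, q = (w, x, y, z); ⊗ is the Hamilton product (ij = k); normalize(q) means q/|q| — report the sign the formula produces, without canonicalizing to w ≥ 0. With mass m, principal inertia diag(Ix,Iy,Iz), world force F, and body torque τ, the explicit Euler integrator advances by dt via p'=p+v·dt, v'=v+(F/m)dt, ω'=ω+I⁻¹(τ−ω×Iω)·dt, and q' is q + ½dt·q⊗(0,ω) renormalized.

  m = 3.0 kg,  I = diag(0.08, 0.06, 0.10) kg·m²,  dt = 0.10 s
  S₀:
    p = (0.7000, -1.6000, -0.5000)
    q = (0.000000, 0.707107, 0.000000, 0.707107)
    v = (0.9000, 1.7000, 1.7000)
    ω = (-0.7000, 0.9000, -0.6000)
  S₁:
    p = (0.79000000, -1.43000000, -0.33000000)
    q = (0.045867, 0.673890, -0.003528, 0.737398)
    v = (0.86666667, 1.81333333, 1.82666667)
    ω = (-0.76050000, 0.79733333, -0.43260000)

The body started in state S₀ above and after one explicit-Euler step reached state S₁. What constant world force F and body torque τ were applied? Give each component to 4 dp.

rate change Δω = (-0.06050000, -0.10266667, 0.16740000)
τ = I·(Δω/dt) + ω₀×(Iω₀) = (-0.0700, -0.0700, 0.1800)
Δv = v₁−v₀ = (-0.03333333, 0.11333333, 0.12666667)
m·(v₁−v₀)/dt = (-1.0000, 3.4000, 3.8000)

F = (-1.0000, 3.4000, 3.8000)
τ = (-0.0700, -0.0700, 0.1800)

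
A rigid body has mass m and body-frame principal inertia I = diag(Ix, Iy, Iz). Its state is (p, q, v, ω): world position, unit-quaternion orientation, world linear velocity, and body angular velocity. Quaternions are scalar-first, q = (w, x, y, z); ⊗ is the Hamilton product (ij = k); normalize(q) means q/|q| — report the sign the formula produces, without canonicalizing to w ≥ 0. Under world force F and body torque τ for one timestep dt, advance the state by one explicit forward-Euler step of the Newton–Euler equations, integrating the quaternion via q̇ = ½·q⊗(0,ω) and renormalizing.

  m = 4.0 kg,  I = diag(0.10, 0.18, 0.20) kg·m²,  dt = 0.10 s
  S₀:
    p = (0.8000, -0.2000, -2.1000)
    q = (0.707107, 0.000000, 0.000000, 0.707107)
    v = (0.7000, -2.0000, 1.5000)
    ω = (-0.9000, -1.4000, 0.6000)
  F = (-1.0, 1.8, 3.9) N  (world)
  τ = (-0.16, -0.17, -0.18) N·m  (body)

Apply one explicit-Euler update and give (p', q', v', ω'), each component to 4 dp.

angular accel α = (-1.4320, -1.2444, -1.4040)
ω + α·dt = (-1.0432, -1.5244, 0.4596)
2q̇ = q⊗(0,ω) = (-0.4242642, 0.3535535, -1.6263461, 0.4242642)
q' = normalize(q + ½dt·q⊗(0,ω)) = (0.6832, 0.0176, -0.0810, 0.7255)
linear accel F/m = (-0.2500, 0.4500, 0.9750)
new position p' = (0.8700, -0.4000, -1.9500)
new velocity v' = (0.6750, -1.9550, 1.5975)

p' = (0.8700, -0.4000, -1.9500)
q' = (0.6832, 0.0176, -0.0810, 0.7255)
v' = (0.6750, -1.9550, 1.5975)
ω' = (-1.0432, -1.5244, 0.4596)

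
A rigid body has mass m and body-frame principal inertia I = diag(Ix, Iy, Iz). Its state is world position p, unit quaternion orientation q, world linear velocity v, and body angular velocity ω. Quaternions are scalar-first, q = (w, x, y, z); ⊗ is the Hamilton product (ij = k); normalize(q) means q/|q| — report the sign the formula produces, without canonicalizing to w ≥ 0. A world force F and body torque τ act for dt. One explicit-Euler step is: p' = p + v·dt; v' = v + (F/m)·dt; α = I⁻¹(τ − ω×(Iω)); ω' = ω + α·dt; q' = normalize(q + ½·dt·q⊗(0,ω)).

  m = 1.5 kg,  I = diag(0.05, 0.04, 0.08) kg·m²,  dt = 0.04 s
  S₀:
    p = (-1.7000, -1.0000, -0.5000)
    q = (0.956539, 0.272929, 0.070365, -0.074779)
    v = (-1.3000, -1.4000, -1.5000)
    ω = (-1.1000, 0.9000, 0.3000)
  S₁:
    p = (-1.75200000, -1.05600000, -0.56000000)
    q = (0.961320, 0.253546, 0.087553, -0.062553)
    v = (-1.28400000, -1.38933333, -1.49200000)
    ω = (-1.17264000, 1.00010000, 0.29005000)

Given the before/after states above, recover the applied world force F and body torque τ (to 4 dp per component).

v₁ − v₀ = (0.01600000, 0.01066667, 0.00800000)
m·(v₁−v₀)/dt = (0.6000, 0.4000, 0.3000)
rate change Δω = (-0.07264000, 0.10010000, -0.00995000)
τ = I·(Δω/dt) + ω₀×(Iω₀) = (-0.0800, 0.1100, -0.0100)

F = (0.6000, 0.4000, 0.3000)
τ = (-0.0800, 0.1100, -0.0100)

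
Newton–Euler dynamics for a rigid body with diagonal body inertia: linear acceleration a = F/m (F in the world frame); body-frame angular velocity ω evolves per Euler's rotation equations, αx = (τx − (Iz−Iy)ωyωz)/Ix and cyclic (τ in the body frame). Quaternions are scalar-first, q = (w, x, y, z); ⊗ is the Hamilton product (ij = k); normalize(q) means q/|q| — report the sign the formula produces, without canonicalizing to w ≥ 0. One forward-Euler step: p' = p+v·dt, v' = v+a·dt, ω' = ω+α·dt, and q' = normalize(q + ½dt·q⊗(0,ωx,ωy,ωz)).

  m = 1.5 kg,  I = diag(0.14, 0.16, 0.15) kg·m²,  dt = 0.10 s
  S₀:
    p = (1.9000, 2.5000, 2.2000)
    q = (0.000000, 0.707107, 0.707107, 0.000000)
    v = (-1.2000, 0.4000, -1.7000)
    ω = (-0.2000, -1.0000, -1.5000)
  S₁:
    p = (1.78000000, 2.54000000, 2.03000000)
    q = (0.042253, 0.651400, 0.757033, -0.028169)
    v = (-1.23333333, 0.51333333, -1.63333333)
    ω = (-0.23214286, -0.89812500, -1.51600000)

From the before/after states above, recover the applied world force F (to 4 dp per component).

velocity change Δv = (-0.03333333, 0.11333333, 0.06666667)
F = m·Δv/dt = (-0.5000, 1.7000, 1.0000)

F = (-0.5000, 1.7000, 1.0000)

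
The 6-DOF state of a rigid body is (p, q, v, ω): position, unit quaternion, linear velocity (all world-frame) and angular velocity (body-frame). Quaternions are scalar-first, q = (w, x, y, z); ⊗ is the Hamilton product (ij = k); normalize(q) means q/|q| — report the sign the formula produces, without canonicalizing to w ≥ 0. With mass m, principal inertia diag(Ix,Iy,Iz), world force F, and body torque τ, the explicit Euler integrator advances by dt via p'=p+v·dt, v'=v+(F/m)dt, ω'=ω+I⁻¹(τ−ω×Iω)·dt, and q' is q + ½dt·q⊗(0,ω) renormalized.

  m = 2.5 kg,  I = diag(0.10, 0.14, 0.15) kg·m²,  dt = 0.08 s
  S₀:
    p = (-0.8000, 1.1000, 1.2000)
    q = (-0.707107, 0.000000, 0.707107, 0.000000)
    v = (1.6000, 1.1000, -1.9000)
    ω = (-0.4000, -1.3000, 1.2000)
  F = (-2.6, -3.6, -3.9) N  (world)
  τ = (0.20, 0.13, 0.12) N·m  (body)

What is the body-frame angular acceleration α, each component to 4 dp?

ω×(Iω) gyroscopic = (-0.0156, 0.0240, 0.0208)
(τ − ω×Iω)/I = (2.1560, 0.7571, 0.6613)

α = (2.1560, 0.7571, 0.6613)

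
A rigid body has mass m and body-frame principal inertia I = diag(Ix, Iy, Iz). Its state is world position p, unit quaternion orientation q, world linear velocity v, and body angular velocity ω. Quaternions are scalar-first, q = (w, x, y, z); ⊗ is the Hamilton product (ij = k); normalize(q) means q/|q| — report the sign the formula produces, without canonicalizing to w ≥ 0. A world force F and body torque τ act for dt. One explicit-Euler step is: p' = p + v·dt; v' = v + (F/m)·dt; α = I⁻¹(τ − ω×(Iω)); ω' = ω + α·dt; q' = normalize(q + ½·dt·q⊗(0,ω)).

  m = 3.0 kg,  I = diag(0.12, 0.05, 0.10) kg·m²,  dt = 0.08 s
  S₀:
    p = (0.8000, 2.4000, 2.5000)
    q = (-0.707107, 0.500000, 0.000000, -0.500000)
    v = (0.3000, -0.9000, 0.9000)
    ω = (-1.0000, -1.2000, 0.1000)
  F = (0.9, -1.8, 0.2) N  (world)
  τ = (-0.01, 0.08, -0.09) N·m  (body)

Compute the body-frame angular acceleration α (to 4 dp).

α = (-0.0333, 1.6400, -0.0600)

ω×(Iω) gyroscopic = (-0.0060, -0.0020, -0.0840)
(τ − ω×Iω)/I = (-0.0333, 1.6400, -0.0600)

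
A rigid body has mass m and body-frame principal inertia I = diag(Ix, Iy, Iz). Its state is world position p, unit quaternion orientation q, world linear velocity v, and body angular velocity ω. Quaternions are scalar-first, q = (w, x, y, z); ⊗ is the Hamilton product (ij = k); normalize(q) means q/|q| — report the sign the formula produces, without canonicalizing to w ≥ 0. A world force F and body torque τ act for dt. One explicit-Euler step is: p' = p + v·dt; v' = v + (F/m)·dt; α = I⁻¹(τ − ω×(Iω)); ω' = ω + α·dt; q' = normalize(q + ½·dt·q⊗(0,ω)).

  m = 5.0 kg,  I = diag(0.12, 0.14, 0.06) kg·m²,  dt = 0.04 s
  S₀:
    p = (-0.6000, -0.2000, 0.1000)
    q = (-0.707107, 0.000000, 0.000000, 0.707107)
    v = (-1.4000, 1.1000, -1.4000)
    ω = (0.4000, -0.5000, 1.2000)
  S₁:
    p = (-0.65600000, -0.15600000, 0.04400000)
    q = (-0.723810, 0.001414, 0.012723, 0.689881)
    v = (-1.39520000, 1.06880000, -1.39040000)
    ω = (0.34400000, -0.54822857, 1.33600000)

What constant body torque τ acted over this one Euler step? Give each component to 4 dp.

ω₁ − ω₀ = (-0.05600000, -0.04822857, 0.13600000)
ω₀×(Iω₀) = (0.0480, 0.0288, -0.0040)
applied torque τ = (-0.1200, -0.1400, 0.2000)

τ = (-0.1200, -0.1400, 0.2000)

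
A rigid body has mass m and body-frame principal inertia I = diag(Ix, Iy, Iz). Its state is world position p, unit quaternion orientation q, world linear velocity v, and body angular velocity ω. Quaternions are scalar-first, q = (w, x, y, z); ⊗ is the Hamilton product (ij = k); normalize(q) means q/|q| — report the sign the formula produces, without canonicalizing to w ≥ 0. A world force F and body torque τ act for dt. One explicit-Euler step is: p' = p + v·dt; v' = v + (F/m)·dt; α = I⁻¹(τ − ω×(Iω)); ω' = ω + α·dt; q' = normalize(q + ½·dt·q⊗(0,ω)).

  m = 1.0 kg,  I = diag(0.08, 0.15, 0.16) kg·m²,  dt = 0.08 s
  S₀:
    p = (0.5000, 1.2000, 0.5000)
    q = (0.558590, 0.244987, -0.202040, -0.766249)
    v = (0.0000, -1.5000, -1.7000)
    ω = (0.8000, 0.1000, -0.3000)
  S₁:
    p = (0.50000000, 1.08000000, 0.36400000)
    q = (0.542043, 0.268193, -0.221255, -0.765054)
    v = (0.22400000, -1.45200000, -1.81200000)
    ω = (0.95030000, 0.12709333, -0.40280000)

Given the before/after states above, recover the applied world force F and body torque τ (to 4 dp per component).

F = (2.8000, 0.6000, -1.4000)
τ = (0.1500, 0.0700, -0.2000)

Δv = v₁−v₀ = (0.22400000, 0.04800000, -0.11200000)
applied force F = (2.8000, 0.6000, -1.4000)
rate change Δω = (0.15030000, 0.02709333, -0.10280000)
gyro term ω₀×Iω₀ = (-0.0003, 0.0192, 0.0056)
applied torque τ = (0.1500, 0.0700, -0.2000)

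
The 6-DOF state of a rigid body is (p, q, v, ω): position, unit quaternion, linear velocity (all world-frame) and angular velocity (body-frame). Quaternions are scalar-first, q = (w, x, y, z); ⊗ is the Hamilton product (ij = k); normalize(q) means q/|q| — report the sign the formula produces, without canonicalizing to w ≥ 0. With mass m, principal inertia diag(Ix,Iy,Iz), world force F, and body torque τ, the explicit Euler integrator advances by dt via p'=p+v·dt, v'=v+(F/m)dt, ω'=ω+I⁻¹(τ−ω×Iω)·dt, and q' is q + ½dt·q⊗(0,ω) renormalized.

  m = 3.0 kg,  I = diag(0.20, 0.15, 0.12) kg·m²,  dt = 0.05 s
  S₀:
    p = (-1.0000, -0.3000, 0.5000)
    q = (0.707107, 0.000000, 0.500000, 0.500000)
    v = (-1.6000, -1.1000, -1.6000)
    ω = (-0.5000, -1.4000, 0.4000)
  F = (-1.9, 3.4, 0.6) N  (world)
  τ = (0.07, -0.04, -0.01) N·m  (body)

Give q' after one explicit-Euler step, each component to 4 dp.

q⊗(0,ω) = (0.5000000, 0.5464465, -1.2399498, 0.5328428)
updated quaternion q' = (0.7191, 0.0137, 0.4687, 0.5129)

q' = (0.7191, 0.0137, 0.4687, 0.5129)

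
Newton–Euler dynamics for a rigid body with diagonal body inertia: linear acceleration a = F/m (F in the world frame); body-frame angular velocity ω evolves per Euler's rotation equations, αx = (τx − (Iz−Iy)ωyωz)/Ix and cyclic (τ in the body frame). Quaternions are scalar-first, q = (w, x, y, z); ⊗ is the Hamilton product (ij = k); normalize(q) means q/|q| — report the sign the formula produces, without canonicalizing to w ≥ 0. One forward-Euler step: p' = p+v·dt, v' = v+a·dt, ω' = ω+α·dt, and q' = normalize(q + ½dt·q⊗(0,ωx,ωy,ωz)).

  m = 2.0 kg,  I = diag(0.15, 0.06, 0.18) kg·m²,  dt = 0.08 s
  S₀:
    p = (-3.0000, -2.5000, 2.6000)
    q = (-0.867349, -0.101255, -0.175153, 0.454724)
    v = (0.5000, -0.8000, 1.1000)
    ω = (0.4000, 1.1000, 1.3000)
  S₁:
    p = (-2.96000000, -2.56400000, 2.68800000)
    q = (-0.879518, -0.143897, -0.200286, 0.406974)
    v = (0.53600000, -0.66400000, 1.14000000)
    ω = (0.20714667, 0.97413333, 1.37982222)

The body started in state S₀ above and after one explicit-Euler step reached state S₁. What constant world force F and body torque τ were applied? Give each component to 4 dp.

Δv = v₁−v₀ = (0.03600000, 0.13600000, 0.04000000)
applied force F = (0.9000, 3.4000, 1.0000)
rate change Δω = (-0.19285333, -0.12586667, 0.07982222)
applied torque τ = (-0.1900, -0.1100, 0.1400)

F = (0.9000, 3.4000, 1.0000)
τ = (-0.1900, -0.1100, 0.1400)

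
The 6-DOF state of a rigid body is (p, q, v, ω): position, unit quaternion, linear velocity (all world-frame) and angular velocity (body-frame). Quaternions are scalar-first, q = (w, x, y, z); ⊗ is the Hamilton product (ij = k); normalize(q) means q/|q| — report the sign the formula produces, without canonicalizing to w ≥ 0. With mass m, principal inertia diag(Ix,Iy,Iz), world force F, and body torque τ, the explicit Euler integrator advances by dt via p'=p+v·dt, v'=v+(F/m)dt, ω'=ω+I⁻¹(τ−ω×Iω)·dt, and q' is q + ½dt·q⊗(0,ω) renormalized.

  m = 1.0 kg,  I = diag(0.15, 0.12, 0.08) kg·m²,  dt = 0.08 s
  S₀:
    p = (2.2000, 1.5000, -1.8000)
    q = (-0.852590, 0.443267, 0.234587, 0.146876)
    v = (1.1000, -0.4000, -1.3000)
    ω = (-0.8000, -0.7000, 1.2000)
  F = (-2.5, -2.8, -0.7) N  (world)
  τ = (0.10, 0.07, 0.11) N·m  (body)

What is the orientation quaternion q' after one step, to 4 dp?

q' = (-0.8372, 0.4849, 0.2320, 0.1008)

Hamilton product q⊗(0,ω) = (0.3425733, 1.0663896, -0.0526082, -1.1457253)
updated quaternion q' = (-0.8372, 0.4849, 0.2320, 0.1008)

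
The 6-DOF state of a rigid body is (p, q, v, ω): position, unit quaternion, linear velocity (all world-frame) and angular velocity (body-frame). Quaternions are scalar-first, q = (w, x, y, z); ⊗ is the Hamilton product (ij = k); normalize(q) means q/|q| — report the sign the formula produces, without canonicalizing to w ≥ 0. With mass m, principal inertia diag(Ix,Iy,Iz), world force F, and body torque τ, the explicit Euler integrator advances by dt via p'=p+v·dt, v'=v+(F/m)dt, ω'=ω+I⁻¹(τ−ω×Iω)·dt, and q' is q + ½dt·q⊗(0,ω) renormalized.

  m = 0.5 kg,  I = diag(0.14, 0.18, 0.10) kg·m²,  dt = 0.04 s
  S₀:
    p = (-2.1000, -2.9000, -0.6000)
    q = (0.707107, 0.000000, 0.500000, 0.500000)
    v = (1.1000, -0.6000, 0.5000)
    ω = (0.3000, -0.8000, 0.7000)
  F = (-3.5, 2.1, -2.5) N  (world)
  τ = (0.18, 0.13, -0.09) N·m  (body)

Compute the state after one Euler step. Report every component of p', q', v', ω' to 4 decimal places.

p + v·dt = (-2.0560, -2.9240, -0.5800)
new velocity v' = (0.8200, -0.4320, 0.3000)
precession coupling ω×(Iω) = (0.0448, 0.0084, -0.0096)
(τ − ω×Iω)/I = (0.9657, 0.6756, -0.8040)
ω + α·dt = (0.3386, -0.7730, 0.6678)
2q̇ = q⊗(0,ω) = (0.0500000, 0.9621321, -0.4156856, 0.3449749)
q' = normalize(q + ½dt·q⊗(0,ω)) = (0.7079, 0.0192, 0.4916, 0.5068)

p' = (-2.0560, -2.9240, -0.5800)
q' = (0.7079, 0.0192, 0.4916, 0.5068)
v' = (0.8200, -0.4320, 0.3000)
ω' = (0.3386, -0.7730, 0.6678)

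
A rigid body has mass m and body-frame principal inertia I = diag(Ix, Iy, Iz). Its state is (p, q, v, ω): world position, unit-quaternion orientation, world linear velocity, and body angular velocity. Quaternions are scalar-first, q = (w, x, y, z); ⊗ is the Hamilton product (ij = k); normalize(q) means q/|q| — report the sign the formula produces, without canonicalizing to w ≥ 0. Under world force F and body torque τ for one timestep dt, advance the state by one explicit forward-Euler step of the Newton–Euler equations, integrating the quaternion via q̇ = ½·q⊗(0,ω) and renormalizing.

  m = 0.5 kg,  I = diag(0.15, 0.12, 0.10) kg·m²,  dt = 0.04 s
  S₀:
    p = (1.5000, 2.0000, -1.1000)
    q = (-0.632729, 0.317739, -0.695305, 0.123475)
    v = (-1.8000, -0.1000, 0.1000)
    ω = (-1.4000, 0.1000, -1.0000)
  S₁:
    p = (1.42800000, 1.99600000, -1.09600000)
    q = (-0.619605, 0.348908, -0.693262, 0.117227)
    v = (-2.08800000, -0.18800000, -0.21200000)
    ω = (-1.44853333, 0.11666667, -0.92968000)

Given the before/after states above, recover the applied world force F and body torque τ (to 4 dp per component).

F = (-3.6000, -1.1000, -3.9000)
τ = (-0.1800, 0.1200, 0.1800)

v₁ − v₀ = (-0.28800000, -0.08800000, -0.31200000)
m·(v₁−v₀)/dt = (-3.6000, -1.1000, -3.9000)
rate change Δω = (-0.04853333, 0.01666667, 0.07032000)
gyro term ω₀×Iω₀ = (0.0020, 0.0700, 0.0042)
τ = I·(Δω/dt) + ω₀×(Iω₀) = (-0.1800, 0.1200, 0.1800)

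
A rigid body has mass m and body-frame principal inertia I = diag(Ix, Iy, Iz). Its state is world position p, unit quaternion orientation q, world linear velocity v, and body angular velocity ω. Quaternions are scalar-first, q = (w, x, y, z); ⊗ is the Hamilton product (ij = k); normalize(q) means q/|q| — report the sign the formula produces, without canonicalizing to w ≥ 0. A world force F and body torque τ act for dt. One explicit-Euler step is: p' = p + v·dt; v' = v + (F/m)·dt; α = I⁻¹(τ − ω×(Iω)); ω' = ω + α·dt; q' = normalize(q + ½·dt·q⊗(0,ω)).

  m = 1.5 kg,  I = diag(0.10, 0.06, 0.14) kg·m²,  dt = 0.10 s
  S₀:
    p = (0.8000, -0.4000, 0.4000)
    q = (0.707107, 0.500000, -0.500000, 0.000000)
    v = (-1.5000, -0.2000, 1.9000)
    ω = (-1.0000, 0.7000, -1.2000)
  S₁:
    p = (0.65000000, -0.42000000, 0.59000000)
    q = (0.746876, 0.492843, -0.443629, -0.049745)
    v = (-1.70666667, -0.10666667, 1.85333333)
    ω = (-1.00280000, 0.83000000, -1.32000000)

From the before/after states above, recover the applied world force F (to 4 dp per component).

F = (-3.1000, 1.4000, -0.7000)

v₁ − v₀ = (-0.20666667, 0.09333333, -0.04666667)
applied force F = (-3.1000, 1.4000, -0.7000)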